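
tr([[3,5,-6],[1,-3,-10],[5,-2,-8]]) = diagonal: 3 + (-3) + (-8)
= -8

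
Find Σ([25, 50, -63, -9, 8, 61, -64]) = 8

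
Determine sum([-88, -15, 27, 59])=(-88) + (-15) + 27 + 59
= -17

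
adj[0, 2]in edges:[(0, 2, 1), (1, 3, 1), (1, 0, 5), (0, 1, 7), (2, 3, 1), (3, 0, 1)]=1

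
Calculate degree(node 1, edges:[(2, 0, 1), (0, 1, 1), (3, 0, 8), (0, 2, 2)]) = incident: (0,1)
= 1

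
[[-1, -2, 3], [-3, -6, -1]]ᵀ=[[-1, -3], [-2, -6], [3, -1]]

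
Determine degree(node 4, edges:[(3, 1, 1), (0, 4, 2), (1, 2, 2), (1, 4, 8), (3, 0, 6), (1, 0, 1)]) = incident: (0,4), (1,4)
= 2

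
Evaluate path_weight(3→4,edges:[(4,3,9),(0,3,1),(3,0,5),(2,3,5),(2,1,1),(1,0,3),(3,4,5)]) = w(3→4)=5
= 5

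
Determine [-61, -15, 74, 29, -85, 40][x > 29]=keep x where x > 29: -61✗, -15✗, 74✓, 29✗, -85✗, 40✓
= [74, 40]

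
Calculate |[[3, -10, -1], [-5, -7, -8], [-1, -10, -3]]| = (1)*(3)*det([[-7, -8], [-10, -3]]) + (-1)*(-10)*det([[-5, -8], [-1, -3]]) + (1)*(-1)*det([[-5, -7], [-1, -10]])
= -177 + 70 + -43
= -150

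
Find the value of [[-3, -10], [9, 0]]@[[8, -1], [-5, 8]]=[[26, -77], [72, -9]]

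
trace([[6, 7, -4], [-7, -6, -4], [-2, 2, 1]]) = 1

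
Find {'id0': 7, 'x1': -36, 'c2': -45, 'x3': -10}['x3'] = -10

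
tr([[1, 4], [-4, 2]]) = 3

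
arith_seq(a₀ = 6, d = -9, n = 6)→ a_0 = 6 + 0*-9 = 6
a_1 = 6 + 1*-9 = -3
a_2 = 6 + 2*-9 = -12
...
= [6, -3, -12, -21, -30, -39]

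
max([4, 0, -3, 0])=4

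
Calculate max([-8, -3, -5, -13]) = -3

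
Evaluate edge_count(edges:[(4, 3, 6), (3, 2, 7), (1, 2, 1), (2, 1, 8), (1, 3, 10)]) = 5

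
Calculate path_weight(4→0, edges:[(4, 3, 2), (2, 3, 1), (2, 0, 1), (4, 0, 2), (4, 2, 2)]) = w(4→0)=2
= 2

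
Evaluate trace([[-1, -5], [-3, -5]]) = diagonal: (-1) + (-5)
= -6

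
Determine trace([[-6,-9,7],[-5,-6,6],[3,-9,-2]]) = -14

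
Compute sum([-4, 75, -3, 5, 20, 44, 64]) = 201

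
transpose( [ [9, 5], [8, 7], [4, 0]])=[[9, 8, 4], [5, 7, 0]]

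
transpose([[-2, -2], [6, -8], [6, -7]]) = [[-2, 6, 6], [-2, -8, -7]]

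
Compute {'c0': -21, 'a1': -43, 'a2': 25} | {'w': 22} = {'c0': -21, 'a1': -43, 'a2': 25, 'w': 22}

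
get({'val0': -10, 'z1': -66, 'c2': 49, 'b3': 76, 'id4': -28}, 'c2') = 49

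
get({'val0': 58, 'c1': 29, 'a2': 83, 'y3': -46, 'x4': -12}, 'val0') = 58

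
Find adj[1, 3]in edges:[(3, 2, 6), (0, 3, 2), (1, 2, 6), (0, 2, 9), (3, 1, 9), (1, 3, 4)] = 4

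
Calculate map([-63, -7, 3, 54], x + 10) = [-53, 3, 13, 64]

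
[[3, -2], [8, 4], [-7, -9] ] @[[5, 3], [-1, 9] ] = C[0][0] = (3)*(5) + (-2)*(-1) = 17
C[0][1] = (3)*(3) + (-2)*(9) = -9
C[1][0] = (8)*(5) + (4)*(-1) = 36
C[1][1] = (8)*(3) + (4)*(9) = 60
C[2][0] = (-7)*(5) + (-9)*(-1) = -26
C[2][1] = (-7)*(3) + (-9)*(9) = -102
= [[17, -9], [36, 60], [-26, -102]]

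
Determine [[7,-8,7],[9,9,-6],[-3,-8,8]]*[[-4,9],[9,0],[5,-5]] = C[0][0] = (7)*(-4) + (-8)*(9) + (7)*(5) = -65
C[0][1] = (7)*(9) + (-8)*(0) + (7)*(-5) = 28
C[1][0] = (9)*(-4) + (9)*(9) + (-6)*(5) = 15
C[1][1] = (9)*(9) + (9)*(0) + (-6)*(-5) = 111
C[2][0] = (-3)*(-4) + (-8)*(9) + (8)*(5) = -20
C[2][1] = (-3)*(9) + (-8)*(0) + (8)*(-5) = -67
= [[-65, 28], [15, 111], [-20, -67]]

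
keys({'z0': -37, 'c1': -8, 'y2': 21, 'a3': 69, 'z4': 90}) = ['z0', 'c1', 'y2', 'a3', 'z4']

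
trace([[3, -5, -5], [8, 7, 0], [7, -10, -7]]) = 3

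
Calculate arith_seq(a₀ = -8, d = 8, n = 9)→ a_0 = -8 + 0*8 = -8
a_1 = -8 + 1*8 = 0
a_2 = -8 + 2*8 = 8
...
= [-8, 0, 8, 16, 24, 32, 40, 48, 56]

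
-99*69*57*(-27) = 10512909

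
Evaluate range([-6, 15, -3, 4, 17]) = 23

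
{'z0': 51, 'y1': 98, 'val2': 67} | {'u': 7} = {'z0': 51, 'y1': 98, 'val2': 67, 'u': 7}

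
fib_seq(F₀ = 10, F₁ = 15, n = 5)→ [10, 15, 25, 40, 65]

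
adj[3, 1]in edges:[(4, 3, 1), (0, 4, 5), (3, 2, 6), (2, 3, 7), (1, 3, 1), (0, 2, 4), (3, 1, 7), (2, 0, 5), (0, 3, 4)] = 7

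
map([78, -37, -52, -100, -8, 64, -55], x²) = (78)²=6084, (-37)²=1369, (-52)²=2704, (-100)²=10000, (-8)²=64, (64)²=4096, (-55)²=3025
= [6084, 1369, 2704, 10000, 64, 4096, 3025]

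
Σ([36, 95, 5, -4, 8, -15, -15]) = 36 + 95 + 5 + (-4) + 8 + (-15) + (-15)
= 110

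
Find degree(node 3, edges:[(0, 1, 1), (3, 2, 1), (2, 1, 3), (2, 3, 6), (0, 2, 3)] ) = 2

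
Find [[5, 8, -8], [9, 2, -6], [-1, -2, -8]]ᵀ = [[5, 9, -1], [8, 2, -2], [-8, -6, -8]]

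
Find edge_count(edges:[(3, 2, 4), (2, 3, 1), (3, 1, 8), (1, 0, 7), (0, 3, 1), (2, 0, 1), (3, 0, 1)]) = 7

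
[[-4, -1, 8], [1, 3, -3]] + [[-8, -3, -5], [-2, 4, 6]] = [[-12, -4, 3], [-1, 7, 3]]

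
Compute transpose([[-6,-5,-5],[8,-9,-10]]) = [[-6, 8], [-5, -9], [-5, -10]]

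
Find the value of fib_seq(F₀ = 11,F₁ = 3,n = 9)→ F_2 = F_1 + F_0 = 14
F_3 = F_2 + F_1 = 17
F_4 = F_3 + F_2 = 31
...
= [11, 3, 14, 17, 31, 48, 79, 127, 206]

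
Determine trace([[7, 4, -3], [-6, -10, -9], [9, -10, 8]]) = diagonal: 7 + (-10) + 8
= 5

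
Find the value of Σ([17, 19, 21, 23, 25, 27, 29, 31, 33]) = 17 + 19 + 21 + 23 + 25 + 27 + 29 + 31 + 33
= 225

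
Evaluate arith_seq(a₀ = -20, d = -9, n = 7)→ [-20, -29, -38, -47, -56, -65, -74]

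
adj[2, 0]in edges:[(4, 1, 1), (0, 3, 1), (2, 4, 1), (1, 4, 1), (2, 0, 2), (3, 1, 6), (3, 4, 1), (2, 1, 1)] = 2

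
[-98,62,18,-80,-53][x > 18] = keep x where x > 18: -98✗, 62✓, 18✗, -80✗, -53✗
= [62]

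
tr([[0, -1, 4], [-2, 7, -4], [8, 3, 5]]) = diagonal: 0 + 7 + 5
= 12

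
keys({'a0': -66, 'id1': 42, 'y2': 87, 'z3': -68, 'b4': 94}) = ['a0', 'id1', 'y2', 'z3', 'b4']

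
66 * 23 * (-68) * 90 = -9290160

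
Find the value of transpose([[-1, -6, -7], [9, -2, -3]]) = [[-1, 9], [-6, -2], [-7, -3]]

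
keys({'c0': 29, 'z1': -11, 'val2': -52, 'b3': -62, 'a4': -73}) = ['c0', 'z1', 'val2', 'b3', 'a4']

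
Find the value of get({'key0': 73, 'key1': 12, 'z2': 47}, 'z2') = 47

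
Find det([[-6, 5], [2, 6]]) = (-6)*(6) - (5)*(2)
= -46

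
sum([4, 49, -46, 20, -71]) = 4 + 49 + (-46) + 20 + (-71)
= -44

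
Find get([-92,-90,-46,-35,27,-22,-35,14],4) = 27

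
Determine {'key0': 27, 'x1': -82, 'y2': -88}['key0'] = 27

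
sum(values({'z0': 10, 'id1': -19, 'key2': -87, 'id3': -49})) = 10 + (-19) + (-87) + (-49)
= -145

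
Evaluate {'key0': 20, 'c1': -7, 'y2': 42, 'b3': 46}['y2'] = 42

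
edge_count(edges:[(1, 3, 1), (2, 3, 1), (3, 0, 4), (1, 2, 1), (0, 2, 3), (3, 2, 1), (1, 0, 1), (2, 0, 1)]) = 8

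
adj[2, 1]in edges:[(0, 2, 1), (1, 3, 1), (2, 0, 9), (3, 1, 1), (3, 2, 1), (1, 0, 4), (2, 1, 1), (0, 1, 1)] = 1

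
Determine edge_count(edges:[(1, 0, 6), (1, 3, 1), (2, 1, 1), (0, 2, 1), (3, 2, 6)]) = 5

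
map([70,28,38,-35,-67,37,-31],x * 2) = 70*2=140, 28*2=56, 38*2=76, -35*2=-70, -67*2=-134, 37*2=74, -31*2=-62
= [140, 56, 76, -70, -134, 74, -62]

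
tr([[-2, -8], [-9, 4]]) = 2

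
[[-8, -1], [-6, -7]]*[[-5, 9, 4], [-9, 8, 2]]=C[0][0] = (-8)*(-5) + (-1)*(-9) = 49
C[0][1] = (-8)*(9) + (-1)*(8) = -80
C[0][2] = (-8)*(4) + (-1)*(2) = -34
C[1][0] = (-6)*(-5) + (-7)*(-9) = 93
C[1][1] = (-6)*(9) + (-7)*(8) = -110
C[1][2] = (-6)*(4) + (-7)*(2) = -38
= [[49, -80, -34], [93, -110, -38]]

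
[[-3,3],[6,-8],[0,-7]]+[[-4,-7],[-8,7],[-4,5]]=[[-7, -4], [-2, -1], [-4, -2]]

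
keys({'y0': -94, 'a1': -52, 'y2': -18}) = ['y0', 'a1', 'y2']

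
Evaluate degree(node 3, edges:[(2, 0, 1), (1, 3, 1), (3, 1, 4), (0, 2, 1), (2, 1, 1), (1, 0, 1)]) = incident: (1,3), (3,1)
= 2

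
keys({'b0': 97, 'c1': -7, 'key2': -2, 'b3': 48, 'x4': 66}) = ['b0', 'c1', 'key2', 'b3', 'x4']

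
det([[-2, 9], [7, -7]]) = -49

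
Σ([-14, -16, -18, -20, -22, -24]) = -114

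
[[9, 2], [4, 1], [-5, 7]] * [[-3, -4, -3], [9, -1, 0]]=[[-9, -38, -27], [-3, -17, -12], [78, 13, 15]]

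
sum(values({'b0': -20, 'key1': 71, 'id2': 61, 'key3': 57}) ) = (-20) + 71 + 61 + 57
= 169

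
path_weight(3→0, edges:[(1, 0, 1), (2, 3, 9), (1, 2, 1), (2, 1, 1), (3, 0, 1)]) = 1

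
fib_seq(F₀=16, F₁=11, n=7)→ F_2 = F_1 + F_0 = 27
F_3 = F_2 + F_1 = 38
F_4 = F_3 + F_2 = 65
...
= [16, 11, 27, 38, 65, 103, 168]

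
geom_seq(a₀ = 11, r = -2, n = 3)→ a_0 = 11*(-2)^0 = 11
a_1 = 11*(-2)^1 = -22
a_2 = 11*(-2)^2 = 44
= [11, -22, 44]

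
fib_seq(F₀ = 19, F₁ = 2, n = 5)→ F_2 = F_1 + F_0 = 21
F_3 = F_2 + F_1 = 23
F_4 = F_3 + F_2 = 44
= [19, 2, 21, 23, 44]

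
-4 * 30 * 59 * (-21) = 148680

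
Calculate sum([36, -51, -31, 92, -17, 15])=36 + (-51) + (-31) + 92 + (-17) + 15
= 44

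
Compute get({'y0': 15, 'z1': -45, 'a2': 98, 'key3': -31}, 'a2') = 98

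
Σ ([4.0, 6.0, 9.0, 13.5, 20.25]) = 4.0 + 6.0 + 9.0 + 13.5 + 20.25
= 52.75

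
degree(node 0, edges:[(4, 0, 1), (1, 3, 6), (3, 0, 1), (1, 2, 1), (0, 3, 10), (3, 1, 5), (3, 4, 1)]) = 3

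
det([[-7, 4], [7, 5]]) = -63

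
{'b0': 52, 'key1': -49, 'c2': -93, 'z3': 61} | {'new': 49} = {'b0': 52, 'key1': -49, 'c2': -93, 'z3': 61, 'new': 49}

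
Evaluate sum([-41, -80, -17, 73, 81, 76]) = (-41) + (-80) + (-17) + 73 + 81 + 76
= 92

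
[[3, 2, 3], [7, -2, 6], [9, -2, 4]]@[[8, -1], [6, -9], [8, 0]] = C[0][0] = (3)*(8) + (2)*(6) + (3)*(8) = 60
C[0][1] = (3)*(-1) + (2)*(-9) + (3)*(0) = -21
C[1][0] = (7)*(8) + (-2)*(6) + (6)*(8) = 92
C[1][1] = (7)*(-1) + (-2)*(-9) + (6)*(0) = 11
C[2][0] = (9)*(8) + (-2)*(6) + (4)*(8) = 92
C[2][1] = (9)*(-1) + (-2)*(-9) + (4)*(0) = 9
= [[60, -21], [92, 11], [92, 9]]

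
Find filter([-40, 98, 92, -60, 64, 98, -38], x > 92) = keep x where x > 92: -40✗, 98✓, 92✗, -60✗, 64✗, 98✓, -38✗
= [98, 98]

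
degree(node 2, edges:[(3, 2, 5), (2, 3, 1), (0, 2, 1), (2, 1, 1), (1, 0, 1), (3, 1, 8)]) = incident: (3,2), (2,3), (0,2), (2,1)
= 4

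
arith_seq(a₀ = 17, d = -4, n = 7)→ [17, 13, 9, 5, 1, -3, -7]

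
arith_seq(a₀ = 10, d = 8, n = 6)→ [10, 18, 26, 34, 42, 50]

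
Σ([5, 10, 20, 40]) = 5 + 10 + 20 + 40
= 75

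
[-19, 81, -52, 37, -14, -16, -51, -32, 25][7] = -32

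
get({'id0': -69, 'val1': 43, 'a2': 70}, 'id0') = -69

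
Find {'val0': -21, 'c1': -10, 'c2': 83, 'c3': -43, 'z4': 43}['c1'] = -10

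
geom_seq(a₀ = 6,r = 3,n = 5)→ [6, 18, 54, 162, 486]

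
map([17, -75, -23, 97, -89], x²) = (17)²=289, (-75)²=5625, (-23)²=529, (97)²=9409, (-89)²=7921
= [289, 5625, 529, 9409, 7921]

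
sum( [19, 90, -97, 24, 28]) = 64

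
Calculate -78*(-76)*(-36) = -213408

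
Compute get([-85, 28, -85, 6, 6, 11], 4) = 6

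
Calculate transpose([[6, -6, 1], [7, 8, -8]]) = [[6, 7], [-6, 8], [1, -8]]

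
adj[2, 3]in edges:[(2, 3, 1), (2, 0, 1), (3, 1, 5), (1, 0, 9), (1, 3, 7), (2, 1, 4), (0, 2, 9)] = 1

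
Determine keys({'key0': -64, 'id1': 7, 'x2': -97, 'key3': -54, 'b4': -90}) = ['key0', 'id1', 'x2', 'key3', 'b4']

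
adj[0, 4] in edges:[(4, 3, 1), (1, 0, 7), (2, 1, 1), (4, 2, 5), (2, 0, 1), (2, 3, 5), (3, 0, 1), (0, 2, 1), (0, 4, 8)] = 8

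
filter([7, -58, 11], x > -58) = [7, 11]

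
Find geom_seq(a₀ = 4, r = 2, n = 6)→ a_0 = 4*2^0 = 4
a_1 = 4*2^1 = 8
a_2 = 4*2^2 = 16
...
= [4, 8, 16, 32, 64, 128]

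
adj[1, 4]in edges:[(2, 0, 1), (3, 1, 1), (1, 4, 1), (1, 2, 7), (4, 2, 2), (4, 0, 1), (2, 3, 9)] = 1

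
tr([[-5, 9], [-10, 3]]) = -2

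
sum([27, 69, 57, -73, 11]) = 27 + 69 + 57 + (-73) + 11
= 91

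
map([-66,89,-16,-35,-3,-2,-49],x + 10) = [-56, 99, -6, -25, 7, 8, -39]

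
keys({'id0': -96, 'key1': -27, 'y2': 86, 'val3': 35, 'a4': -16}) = ['id0', 'key1', 'y2', 'val3', 'a4']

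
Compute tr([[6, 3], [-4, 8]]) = diagonal: 6 + 8
= 14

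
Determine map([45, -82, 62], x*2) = 45*2=90, -82*2=-164, 62*2=124
= [90, -164, 124]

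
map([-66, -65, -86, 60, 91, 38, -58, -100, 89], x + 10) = -66+10=-56, -65+10=-55, -86+10=-76, 60+10=70, 91+10=101, 38+10=48, -58+10=-48, -100+10=-90, 89+10=99
= [-56, -55, -76, 70, 101, 48, -48, -90, 99]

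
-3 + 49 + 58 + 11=115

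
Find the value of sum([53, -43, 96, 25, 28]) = 53 + (-43) + 96 + 25 + 28
= 159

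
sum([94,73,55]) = 222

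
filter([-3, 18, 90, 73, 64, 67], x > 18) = keep x where x > 18: -3✗, 18✗, 90✓, 73✓, 64✓, 67✓
= [90, 73, 64, 67]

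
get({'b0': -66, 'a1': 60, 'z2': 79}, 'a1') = 60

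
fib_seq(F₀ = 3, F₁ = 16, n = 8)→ F_2 = F_1 + F_0 = 19
F_3 = F_2 + F_1 = 35
F_4 = F_3 + F_2 = 54
...
= [3, 16, 19, 35, 54, 89, 143, 232]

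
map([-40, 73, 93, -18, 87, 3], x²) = [1600, 5329, 8649, 324, 7569, 9]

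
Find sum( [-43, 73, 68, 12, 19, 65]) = (-43) + 73 + 68 + 12 + 19 + 65
= 194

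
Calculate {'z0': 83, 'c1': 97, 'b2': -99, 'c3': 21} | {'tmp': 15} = {'z0': 83, 'c1': 97, 'b2': -99, 'c3': 21, 'tmp': 15}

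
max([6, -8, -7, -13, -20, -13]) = 6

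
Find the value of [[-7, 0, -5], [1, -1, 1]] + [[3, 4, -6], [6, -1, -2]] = [[-4, 4, -11], [7, -2, -1]]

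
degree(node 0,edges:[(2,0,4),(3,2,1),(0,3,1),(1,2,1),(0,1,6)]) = incident: (2,0), (0,3), (0,1)
= 3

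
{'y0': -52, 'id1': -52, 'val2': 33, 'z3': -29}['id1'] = -52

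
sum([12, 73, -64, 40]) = 61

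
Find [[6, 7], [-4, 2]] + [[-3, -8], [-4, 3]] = [[3, -1], [-8, 5]]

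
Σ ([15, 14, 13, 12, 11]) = 65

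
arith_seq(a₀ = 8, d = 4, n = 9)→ [8, 12, 16, 20, 24, 28, 32, 36, 40]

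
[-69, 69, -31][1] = 69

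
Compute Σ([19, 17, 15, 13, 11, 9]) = 19 + 17 + 15 + 13 + 11 + 9
= 84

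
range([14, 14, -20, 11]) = 34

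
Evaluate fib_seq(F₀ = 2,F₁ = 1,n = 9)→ [2, 1, 3, 4, 7, 11, 18, 29, 47]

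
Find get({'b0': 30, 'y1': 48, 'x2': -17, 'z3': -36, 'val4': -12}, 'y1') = 48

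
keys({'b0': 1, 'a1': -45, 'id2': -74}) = ['b0', 'a1', 'id2']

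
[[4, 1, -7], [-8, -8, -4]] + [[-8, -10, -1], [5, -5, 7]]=[[-4, -9, -8], [-3, -13, 3]]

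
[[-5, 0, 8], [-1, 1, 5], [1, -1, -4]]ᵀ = [[-5, -1, 1], [0, 1, -1], [8, 5, -4]]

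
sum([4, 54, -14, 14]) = 58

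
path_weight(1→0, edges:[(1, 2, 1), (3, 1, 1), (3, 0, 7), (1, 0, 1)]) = 1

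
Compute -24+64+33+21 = 94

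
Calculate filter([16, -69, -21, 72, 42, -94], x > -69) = [16, -21, 72, 42]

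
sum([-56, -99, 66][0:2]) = -155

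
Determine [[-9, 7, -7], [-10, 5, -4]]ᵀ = [[-9, -10], [7, 5], [-7, -4]]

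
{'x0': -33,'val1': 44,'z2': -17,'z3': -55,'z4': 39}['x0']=-33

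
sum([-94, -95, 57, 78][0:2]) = slice → [-94, -95]
(-94) + (-95)
= -189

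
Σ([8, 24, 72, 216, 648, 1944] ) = 8 + 24 + 72 + 216 + 648 + 1944
= 2912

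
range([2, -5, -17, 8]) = 25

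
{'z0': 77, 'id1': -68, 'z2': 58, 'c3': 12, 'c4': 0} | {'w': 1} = {'z0': 77, 'id1': -68, 'z2': 58, 'c3': 12, 'c4': 0, 'w': 1}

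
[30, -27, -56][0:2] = [30, -27]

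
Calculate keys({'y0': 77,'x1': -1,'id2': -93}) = ['y0', 'x1', 'id2']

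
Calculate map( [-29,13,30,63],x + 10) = -29+10=-19, 13+10=23, 30+10=40, 63+10=73
= [-19, 23, 40, 73]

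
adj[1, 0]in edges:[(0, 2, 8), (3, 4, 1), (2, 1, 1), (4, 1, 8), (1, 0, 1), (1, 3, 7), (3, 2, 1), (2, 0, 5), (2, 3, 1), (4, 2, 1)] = 1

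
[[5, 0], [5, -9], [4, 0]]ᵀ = [[5, 5, 4], [0, -9, 0]]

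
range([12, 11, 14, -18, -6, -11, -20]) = 34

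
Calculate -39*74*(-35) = 101010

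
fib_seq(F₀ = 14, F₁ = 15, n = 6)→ F_2 = F_1 + F_0 = 29
F_3 = F_2 + F_1 = 44
F_4 = F_3 + F_2 = 73
...
= [14, 15, 29, 44, 73, 117]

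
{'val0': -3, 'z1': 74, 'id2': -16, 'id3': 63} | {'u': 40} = {'val0': -3, 'z1': 74, 'id2': -16, 'id3': 63, 'u': 40}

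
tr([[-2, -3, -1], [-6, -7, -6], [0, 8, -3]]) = diagonal: (-2) + (-7) + (-3)
= -12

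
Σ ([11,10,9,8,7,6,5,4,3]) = 63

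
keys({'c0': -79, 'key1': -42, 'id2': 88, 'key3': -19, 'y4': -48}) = ['c0', 'key1', 'id2', 'key3', 'y4']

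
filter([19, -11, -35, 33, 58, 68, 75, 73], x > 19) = keep x where x > 19: 19✗, -11✗, -35✗, 33✓, 58✓, 68✓, 75✓, 73✓
= [33, 58, 68, 75, 73]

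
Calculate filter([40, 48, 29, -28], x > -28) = [40, 48, 29]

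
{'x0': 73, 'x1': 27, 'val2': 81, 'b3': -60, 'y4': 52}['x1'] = 27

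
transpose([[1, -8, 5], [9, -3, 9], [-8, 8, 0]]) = [[1, 9, -8], [-8, -3, 8], [5, 9, 0]]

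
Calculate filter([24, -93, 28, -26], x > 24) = [28]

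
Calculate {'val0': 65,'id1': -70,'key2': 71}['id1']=-70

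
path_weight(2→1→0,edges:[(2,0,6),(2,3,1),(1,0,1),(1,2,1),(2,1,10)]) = 11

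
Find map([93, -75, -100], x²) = [8649, 5625, 10000]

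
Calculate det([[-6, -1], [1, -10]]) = (-6)*(-10) - (-1)*(1)
= 61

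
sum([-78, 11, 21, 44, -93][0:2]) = -67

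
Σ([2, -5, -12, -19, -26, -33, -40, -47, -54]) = 2 + (-5) + (-12) + (-19) + (-26) + (-33) + (-40) + (-47) + (-54)
= -234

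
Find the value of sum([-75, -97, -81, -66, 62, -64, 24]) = (-75) + (-97) + (-81) + (-66) + 62 + (-64) + 24
= -297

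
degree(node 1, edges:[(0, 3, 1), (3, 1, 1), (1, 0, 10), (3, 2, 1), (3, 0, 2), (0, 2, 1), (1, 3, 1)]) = 3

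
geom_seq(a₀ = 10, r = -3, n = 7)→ a_0 = 10*(-3)^0 = 10
a_1 = 10*(-3)^1 = -30
a_2 = 10*(-3)^2 = 90
...
= [10, -30, 90, -270, 810, -2430, 7290]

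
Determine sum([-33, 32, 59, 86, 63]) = 207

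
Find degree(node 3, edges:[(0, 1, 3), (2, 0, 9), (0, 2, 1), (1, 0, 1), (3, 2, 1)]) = incident: (3,2)
= 1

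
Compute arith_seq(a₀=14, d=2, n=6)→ [14, 16, 18, 20, 22, 24]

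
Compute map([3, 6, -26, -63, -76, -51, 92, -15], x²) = [9, 36, 676, 3969, 5776, 2601, 8464, 225]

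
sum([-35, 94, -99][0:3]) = -40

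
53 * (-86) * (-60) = 273480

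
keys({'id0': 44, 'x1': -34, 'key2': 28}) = ['id0', 'x1', 'key2']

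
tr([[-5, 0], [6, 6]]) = diagonal: (-5) + 6
= 1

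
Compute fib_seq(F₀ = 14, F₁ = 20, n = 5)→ F_2 = F_1 + F_0 = 34
F_3 = F_2 + F_1 = 54
F_4 = F_3 + F_2 = 88
= [14, 20, 34, 54, 88]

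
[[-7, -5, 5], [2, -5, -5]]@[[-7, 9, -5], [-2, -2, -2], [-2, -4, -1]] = C[0][0] = (-7)*(-7) + (-5)*(-2) + (5)*(-2) = 49
C[0][1] = (-7)*(9) + (-5)*(-2) + (5)*(-4) = -73
C[0][2] = (-7)*(-5) + (-5)*(-2) + (5)*(-1) = 40
C[1][0] = (2)*(-7) + (-5)*(-2) + (-5)*(-2) = 6
C[1][1] = (2)*(9) + (-5)*(-2) + (-5)*(-4) = 48
C[1][2] = (2)*(-5) + (-5)*(-2) + (-5)*(-1) = 5
= [[49, -73, 40], [6, 48, 5]]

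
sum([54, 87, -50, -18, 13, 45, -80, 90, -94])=54 + 87 + (-50) + (-18) + 13 + 45 + (-80) + 90 + (-94)
= 47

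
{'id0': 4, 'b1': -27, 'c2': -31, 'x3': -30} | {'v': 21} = {'id0': 4, 'b1': -27, 'c2': -31, 'x3': -30, 'v': 21}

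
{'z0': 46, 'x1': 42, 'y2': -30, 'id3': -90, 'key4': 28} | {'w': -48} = {'z0': 46, 'x1': 42, 'y2': -30, 'id3': -90, 'key4': 28, 'w': -48}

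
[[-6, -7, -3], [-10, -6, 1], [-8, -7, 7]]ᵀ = [[-6, -10, -8], [-7, -6, -7], [-3, 1, 7]]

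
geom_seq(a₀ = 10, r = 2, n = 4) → a_0 = 10*2^0 = 10
a_1 = 10*2^1 = 20
a_2 = 10*2^2 = 40
...
= [10, 20, 40, 80]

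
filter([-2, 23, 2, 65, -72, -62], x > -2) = [23, 2, 65]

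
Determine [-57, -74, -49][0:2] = [-57, -74]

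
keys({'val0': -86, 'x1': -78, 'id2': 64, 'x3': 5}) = ['val0', 'x1', 'id2', 'x3']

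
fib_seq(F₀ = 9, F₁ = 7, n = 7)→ F_2 = F_1 + F_0 = 16
F_3 = F_2 + F_1 = 23
F_4 = F_3 + F_2 = 39
...
= [9, 7, 16, 23, 39, 62, 101]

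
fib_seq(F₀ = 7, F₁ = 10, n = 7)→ F_2 = F_1 + F_0 = 17
F_3 = F_2 + F_1 = 27
F_4 = F_3 + F_2 = 44
...
= [7, 10, 17, 27, 44, 71, 115]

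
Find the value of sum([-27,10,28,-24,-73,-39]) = -125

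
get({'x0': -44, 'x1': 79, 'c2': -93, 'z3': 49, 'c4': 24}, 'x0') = -44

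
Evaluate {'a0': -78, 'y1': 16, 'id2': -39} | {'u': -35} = {'a0': -78, 'y1': 16, 'id2': -39, 'u': -35}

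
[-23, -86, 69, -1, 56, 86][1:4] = [-86, 69, -1]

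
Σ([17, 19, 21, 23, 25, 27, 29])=161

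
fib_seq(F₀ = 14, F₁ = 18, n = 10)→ F_2 = F_1 + F_0 = 32
F_3 = F_2 + F_1 = 50
F_4 = F_3 + F_2 = 82
...
= [14, 18, 32, 50, 82, 132, 214, 346, 560, 906]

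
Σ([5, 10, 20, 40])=75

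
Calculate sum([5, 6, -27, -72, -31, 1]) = 5 + 6 + (-27) + (-72) + (-31) + 1
= -118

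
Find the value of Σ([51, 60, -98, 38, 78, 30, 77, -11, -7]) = 51 + 60 + (-98) + 38 + 78 + 30 + 77 + (-11) + (-7)
= 218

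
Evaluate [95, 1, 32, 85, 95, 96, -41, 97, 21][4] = 95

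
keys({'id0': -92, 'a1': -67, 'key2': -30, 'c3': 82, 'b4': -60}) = ['id0', 'a1', 'key2', 'c3', 'b4']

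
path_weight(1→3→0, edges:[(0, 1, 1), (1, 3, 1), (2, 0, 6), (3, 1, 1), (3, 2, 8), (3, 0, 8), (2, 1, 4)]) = 9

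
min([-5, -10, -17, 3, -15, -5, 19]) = -17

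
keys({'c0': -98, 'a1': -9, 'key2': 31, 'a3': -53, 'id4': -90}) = ['c0', 'a1', 'key2', 'a3', 'id4']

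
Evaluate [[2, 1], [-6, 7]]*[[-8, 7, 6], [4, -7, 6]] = [[-12, 7, 18], [76, -91, 6]]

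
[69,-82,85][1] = -82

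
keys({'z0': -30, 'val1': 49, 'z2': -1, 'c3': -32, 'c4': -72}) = ['z0', 'val1', 'z2', 'c3', 'c4']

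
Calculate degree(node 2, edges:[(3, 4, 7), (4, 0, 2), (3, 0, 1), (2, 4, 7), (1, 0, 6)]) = incident: (2,4)
= 1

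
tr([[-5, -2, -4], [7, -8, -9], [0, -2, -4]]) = diagonal: (-5) + (-8) + (-4)
= -17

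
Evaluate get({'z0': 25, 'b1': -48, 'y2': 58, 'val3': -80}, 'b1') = -48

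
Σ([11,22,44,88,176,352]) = 693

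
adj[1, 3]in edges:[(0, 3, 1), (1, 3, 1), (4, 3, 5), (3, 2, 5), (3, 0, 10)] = 1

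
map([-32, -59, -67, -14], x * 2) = [-64, -118, -134, -28]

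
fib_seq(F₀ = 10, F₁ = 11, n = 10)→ F_2 = F_1 + F_0 = 21
F_3 = F_2 + F_1 = 32
F_4 = F_3 + F_2 = 53
...
= [10, 11, 21, 32, 53, 85, 138, 223, 361, 584]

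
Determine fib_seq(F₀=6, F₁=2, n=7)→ F_2 = F_1 + F_0 = 8
F_3 = F_2 + F_1 = 10
F_4 = F_3 + F_2 = 18
...
= [6, 2, 8, 10, 18, 28, 46]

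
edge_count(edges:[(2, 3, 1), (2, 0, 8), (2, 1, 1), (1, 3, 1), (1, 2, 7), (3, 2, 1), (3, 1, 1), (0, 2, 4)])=8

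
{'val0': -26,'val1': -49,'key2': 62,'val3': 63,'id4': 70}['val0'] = -26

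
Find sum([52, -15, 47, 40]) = 124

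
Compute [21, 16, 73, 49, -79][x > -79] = [21, 16, 73, 49]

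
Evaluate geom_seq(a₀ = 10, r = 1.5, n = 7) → a_0 = 10*1.5^0 = 10.0
a_1 = 10*1.5^1 = 15.0
a_2 = 10*1.5^2 = 22.5
...
= [10.0, 15.0, 22.5, 33.75, 50.625, 75.9375, 113.90625]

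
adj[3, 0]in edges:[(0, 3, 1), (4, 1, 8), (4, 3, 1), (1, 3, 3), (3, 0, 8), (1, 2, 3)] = 8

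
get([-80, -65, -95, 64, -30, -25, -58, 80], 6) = -58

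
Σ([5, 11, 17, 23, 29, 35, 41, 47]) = 5 + 11 + 17 + 23 + 29 + 35 + 41 + 47
= 208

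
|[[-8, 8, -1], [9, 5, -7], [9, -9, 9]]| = (1)*(-8)*det([[5, -7], [-9, 9]]) + (-1)*(8)*det([[9, -7], [9, 9]]) + (1)*(-1)*det([[9, 5], [9, -9]])
= 144 + -1152 + 126
= -882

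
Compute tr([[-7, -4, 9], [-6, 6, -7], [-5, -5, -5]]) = diagonal: (-7) + 6 + (-5)
= -6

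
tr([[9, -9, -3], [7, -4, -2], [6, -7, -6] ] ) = -1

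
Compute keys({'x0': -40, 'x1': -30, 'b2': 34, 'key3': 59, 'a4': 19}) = ['x0', 'x1', 'b2', 'key3', 'a4']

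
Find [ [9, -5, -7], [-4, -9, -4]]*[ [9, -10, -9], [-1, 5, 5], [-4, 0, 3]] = C[0][0] = (9)*(9) + (-5)*(-1) + (-7)*(-4) = 114
C[0][1] = (9)*(-10) + (-5)*(5) + (-7)*(0) = -115
C[0][2] = (9)*(-9) + (-5)*(5) + (-7)*(3) = -127
C[1][0] = (-4)*(9) + (-9)*(-1) + (-4)*(-4) = -11
C[1][1] = (-4)*(-10) + (-9)*(5) + (-4)*(0) = -5
C[1][2] = (-4)*(-9) + (-9)*(5) + (-4)*(3) = -21
= [[114, -115, -127], [-11, -5, -21]]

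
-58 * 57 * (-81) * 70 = 18745020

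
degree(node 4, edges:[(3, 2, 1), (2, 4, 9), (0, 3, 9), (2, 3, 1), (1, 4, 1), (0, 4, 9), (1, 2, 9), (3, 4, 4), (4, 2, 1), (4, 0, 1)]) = 6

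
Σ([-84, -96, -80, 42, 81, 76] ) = -61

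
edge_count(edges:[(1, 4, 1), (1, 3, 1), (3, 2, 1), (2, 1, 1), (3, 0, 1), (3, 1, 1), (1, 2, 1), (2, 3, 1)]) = 8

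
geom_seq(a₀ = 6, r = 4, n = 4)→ [6, 24, 96, 384]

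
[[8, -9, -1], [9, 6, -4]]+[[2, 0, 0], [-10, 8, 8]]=[[10, -9, -1], [-1, 14, 4]]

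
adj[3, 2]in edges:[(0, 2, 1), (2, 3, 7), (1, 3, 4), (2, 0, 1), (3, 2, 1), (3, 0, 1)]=1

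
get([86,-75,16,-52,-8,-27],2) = 16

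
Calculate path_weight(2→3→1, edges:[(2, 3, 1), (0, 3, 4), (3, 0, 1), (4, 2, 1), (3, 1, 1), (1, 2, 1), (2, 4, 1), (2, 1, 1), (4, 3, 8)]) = 2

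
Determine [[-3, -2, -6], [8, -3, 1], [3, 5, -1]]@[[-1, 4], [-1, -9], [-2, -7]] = C[0][0] = (-3)*(-1) + (-2)*(-1) + (-6)*(-2) = 17
C[0][1] = (-3)*(4) + (-2)*(-9) + (-6)*(-7) = 48
C[1][0] = (8)*(-1) + (-3)*(-1) + (1)*(-2) = -7
C[1][1] = (8)*(4) + (-3)*(-9) + (1)*(-7) = 52
C[2][0] = (3)*(-1) + (5)*(-1) + (-1)*(-2) = -6
C[2][1] = (3)*(4) + (5)*(-9) + (-1)*(-7) = -26
= [[17, 48], [-7, 52], [-6, -26]]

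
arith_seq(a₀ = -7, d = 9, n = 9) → a_0 = -7 + 0*9 = -7
a_1 = -7 + 1*9 = 2
a_2 = -7 + 2*9 = 11
...
= [-7, 2, 11, 20, 29, 38, 47, 56, 65]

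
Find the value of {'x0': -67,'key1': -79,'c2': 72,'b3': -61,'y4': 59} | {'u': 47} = {'x0': -67, 'key1': -79, 'c2': 72, 'b3': -61, 'y4': 59, 'u': 47}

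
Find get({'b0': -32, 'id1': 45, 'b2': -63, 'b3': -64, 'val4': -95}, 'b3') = -64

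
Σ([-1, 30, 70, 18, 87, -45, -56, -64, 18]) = 57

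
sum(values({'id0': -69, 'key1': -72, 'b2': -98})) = (-69) + (-72) + (-98)
= -239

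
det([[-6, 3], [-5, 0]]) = (-6)*(0) - (3)*(-5)
= 15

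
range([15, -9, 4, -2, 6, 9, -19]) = 34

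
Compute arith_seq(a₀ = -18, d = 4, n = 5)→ a_0 = -18 + 0*4 = -18
a_1 = -18 + 1*4 = -14
a_2 = -18 + 2*4 = -10
...
= [-18, -14, -10, -6, -2]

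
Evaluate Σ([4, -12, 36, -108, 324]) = 4 + -12 + 36 + -108 + 324
= 244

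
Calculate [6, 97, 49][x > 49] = [97]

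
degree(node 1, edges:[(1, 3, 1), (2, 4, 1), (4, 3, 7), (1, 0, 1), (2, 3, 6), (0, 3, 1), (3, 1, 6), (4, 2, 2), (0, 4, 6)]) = incident: (1,3), (1,0), (3,1)
= 3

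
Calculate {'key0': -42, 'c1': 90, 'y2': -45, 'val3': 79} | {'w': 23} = {'key0': -42, 'c1': 90, 'y2': -45, 'val3': 79, 'w': 23}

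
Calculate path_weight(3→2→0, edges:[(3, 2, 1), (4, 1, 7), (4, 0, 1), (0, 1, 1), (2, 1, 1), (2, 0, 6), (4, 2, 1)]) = w(3→2)=1 + w(2→0)=6
= 7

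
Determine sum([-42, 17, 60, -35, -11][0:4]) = 0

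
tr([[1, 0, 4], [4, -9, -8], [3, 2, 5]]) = diagonal: 1 + (-9) + 5
= -3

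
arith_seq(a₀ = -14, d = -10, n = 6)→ a_0 = -14 + 0*-10 = -14
a_1 = -14 + 1*-10 = -24
a_2 = -14 + 2*-10 = -34
...
= [-14, -24, -34, -44, -54, -64]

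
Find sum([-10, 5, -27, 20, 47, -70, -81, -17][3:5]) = 67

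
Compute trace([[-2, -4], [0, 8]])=diagonal: (-2) + 8
= 6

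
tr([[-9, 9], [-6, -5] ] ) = -14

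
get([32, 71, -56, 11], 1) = 71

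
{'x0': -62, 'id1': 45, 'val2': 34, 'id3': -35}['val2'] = 34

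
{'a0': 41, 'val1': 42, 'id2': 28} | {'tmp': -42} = {'a0': 41, 'val1': 42, 'id2': 28, 'tmp': -42}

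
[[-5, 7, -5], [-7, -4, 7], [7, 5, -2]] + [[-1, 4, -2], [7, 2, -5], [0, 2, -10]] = [[-6, 11, -7], [0, -2, 2], [7, 7, -12]]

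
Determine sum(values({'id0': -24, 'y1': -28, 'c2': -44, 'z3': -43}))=(-24) + (-28) + (-44) + (-43)
= -139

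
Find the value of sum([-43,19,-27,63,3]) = 15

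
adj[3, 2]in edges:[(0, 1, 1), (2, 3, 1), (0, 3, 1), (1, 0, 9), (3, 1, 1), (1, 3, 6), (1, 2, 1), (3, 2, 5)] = 5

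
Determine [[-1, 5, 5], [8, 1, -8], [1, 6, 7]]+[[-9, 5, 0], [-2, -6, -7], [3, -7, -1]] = [[-10, 10, 5], [6, -5, -15], [4, -1, 6]]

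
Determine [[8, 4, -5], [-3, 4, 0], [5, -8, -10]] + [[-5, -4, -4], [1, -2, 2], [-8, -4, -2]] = [[3, 0, -9], [-2, 2, 2], [-3, -12, -12]]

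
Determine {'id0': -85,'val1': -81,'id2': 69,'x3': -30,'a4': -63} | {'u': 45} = {'id0': -85, 'val1': -81, 'id2': 69, 'x3': -30, 'a4': -63, 'u': 45}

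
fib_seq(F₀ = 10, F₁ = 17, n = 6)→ [10, 17, 27, 44, 71, 115]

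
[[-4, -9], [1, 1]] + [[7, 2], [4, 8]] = [[3, -7], [5, 9]]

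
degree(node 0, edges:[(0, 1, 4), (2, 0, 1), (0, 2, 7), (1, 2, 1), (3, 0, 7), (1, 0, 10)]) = incident: (0,1), (2,0), (0,2), (3,0), (1,0)
= 5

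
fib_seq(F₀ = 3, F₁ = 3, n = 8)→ [3, 3, 6, 9, 15, 24, 39, 63]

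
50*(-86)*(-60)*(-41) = -10578000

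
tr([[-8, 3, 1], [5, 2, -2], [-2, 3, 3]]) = -3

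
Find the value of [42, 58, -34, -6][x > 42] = [58]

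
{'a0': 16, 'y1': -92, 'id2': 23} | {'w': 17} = {'a0': 16, 'y1': -92, 'id2': 23, 'w': 17}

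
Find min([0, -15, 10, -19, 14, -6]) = -19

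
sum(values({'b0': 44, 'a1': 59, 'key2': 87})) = 190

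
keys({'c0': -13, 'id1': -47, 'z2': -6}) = ['c0', 'id1', 'z2']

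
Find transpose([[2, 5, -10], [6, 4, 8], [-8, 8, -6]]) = [[2, 6, -8], [5, 4, 8], [-10, 8, -6]]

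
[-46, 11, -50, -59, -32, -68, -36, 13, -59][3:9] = [-59, -32, -68, -36, 13, -59]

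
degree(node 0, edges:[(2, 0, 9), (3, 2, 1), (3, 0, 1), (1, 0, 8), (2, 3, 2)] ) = 3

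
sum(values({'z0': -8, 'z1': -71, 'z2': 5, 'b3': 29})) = (-8) + (-71) + 5 + 29
= -45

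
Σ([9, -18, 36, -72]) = 9 + -18 + 36 + -72
= -45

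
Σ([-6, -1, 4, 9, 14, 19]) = 39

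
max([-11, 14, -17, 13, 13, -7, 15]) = 15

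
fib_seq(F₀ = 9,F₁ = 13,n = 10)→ F_2 = F_1 + F_0 = 22
F_3 = F_2 + F_1 = 35
F_4 = F_3 + F_2 = 57
...
= [9, 13, 22, 35, 57, 92, 149, 241, 390, 631]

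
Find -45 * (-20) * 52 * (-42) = -1965600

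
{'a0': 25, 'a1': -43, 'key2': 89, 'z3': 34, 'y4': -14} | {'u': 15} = {'a0': 25, 'a1': -43, 'key2': 89, 'z3': 34, 'y4': -14, 'u': 15}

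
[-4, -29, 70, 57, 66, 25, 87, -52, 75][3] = 57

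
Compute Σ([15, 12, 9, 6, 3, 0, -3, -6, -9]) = 27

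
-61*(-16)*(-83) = -81008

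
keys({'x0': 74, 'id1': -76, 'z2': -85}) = ['x0', 'id1', 'z2']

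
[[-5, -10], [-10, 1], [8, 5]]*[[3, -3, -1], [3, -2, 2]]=[[-45, 35, -15], [-27, 28, 12], [39, -34, 2]]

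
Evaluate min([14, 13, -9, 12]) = -9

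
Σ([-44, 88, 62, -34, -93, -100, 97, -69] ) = -93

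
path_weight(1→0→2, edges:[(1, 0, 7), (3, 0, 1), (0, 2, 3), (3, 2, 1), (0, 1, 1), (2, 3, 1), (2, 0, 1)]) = w(1→0)=7 + w(0→2)=3
= 10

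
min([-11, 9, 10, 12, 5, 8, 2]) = -11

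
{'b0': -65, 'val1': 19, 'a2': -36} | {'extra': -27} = {'b0': -65, 'val1': 19, 'a2': -36, 'extra': -27}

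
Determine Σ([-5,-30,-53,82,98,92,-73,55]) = (-5) + (-30) + (-53) + 82 + 98 + 92 + (-73) + 55
= 166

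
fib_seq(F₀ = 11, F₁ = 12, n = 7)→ F_2 = F_1 + F_0 = 23
F_3 = F_2 + F_1 = 35
F_4 = F_3 + F_2 = 58
...
= [11, 12, 23, 35, 58, 93, 151]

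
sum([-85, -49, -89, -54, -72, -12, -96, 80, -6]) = -383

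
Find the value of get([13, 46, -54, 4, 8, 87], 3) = 4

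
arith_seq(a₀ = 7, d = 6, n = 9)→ [7, 13, 19, 25, 31, 37, 43, 49, 55]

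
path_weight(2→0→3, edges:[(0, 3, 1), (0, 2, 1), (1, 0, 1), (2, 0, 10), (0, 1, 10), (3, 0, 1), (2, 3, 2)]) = 11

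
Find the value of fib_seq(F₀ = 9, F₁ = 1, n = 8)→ F_2 = F_1 + F_0 = 10
F_3 = F_2 + F_1 = 11
F_4 = F_3 + F_2 = 21
...
= [9, 1, 10, 11, 21, 32, 53, 85]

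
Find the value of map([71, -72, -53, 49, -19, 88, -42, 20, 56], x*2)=71*2=142, -72*2=-144, -53*2=-106, 49*2=98, -19*2=-38, 88*2=176, -42*2=-84, 20*2=40, 56*2=112
= [142, -144, -106, 98, -38, 176, -84, 40, 112]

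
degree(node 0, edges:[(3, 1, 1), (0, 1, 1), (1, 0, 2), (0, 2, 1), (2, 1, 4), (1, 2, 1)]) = 3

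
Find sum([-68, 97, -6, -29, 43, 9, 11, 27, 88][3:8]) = slice → [-29, 43, 9, 11, 27]
(-29) + 43 + 9 + 11 + 27
= 61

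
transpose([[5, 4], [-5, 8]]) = [[5, -5], [4, 8]]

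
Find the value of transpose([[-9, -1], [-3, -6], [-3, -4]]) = [[-9, -3, -3], [-1, -6, -4]]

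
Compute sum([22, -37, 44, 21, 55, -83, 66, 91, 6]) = 22 + (-37) + 44 + 21 + 55 + (-83) + 66 + 91 + 6
= 185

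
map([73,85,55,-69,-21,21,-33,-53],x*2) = 73*2=146, 85*2=170, 55*2=110, -69*2=-138, -21*2=-42, 21*2=42, -33*2=-66, -53*2=-106
= [146, 170, 110, -138, -42, 42, -66, -106]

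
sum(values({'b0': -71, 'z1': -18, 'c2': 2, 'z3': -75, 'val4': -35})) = -197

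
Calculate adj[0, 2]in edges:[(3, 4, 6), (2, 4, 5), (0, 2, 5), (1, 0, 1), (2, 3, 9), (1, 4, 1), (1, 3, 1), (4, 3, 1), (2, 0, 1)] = 5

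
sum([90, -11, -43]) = 90 + (-11) + (-43)
= 36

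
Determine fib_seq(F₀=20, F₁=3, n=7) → F_2 = F_1 + F_0 = 23
F_3 = F_2 + F_1 = 26
F_4 = F_3 + F_2 = 49
...
= [20, 3, 23, 26, 49, 75, 124]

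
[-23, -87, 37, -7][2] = 37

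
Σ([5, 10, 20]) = 35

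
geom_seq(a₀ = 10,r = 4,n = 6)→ [10, 40, 160, 640, 2560, 10240]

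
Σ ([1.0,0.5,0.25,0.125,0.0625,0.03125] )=1.0 + 0.5 + 0.25 + 0.125 + 0.0625 + 0.03125
= 1.96875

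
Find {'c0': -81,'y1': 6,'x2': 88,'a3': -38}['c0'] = -81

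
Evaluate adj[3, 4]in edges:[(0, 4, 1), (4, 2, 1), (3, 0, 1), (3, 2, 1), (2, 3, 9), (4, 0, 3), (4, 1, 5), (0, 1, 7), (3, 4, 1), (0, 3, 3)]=1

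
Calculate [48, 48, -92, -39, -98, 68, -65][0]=48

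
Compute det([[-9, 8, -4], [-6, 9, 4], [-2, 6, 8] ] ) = -40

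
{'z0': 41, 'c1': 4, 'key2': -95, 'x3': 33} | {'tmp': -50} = {'z0': 41, 'c1': 4, 'key2': -95, 'x3': 33, 'tmp': -50}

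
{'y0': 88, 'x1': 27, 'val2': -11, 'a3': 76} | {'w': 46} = {'y0': 88, 'x1': 27, 'val2': -11, 'a3': 76, 'w': 46}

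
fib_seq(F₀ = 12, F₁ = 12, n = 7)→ [12, 12, 24, 36, 60, 96, 156]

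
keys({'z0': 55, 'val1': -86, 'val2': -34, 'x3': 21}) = ['z0', 'val1', 'val2', 'x3']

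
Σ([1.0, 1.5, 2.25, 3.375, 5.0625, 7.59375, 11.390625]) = 1.0 + 1.5 + 2.25 + 3.375 + 5.0625 + 7.59375 + 11.390625
= 32.171875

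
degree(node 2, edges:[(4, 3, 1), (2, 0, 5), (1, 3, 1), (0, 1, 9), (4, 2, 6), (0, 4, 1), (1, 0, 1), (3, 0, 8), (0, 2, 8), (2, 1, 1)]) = 4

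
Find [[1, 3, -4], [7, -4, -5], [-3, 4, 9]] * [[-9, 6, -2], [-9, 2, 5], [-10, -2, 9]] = C[0][0] = (1)*(-9) + (3)*(-9) + (-4)*(-10) = 4
C[0][1] = (1)*(6) + (3)*(2) + (-4)*(-2) = 20
C[0][2] = (1)*(-2) + (3)*(5) + (-4)*(9) = -23
C[1][0] = (7)*(-9) + (-4)*(-9) + (-5)*(-10) = 23
C[1][1] = (7)*(6) + (-4)*(2) + (-5)*(-2) = 44
C[1][2] = (7)*(-2) + (-4)*(5) + (-5)*(9) = -79
... (3 more cells)
= [[4, 20, -23], [23, 44, -79], [-99, -28, 107]]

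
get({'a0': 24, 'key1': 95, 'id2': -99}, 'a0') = 24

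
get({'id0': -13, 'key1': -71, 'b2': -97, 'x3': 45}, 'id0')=-13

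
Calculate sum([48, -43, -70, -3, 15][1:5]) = -101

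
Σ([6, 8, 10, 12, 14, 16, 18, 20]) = 6 + 8 + 10 + 12 + 14 + 16 + 18 + 20
= 104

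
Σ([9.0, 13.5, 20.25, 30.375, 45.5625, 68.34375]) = 187.03125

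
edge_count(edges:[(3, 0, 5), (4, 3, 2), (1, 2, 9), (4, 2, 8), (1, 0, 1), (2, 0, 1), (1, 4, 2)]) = 7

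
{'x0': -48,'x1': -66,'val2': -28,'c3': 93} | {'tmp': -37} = {'x0': -48, 'x1': -66, 'val2': -28, 'c3': 93, 'tmp': -37}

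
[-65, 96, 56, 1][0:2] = [-65, 96]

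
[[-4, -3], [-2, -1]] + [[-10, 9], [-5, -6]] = [[-14, 6], [-7, -7]]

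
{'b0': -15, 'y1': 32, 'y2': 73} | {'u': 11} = {'b0': -15, 'y1': 32, 'y2': 73, 'u': 11}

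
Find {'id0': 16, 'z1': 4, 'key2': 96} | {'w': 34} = {'id0': 16, 'z1': 4, 'key2': 96, 'w': 34}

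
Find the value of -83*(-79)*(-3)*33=-649143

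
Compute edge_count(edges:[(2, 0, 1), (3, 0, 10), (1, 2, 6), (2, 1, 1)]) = 4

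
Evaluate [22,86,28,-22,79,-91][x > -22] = [22, 86, 28, 79]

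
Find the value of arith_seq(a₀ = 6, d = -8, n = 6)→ [6, -2, -10, -18, -26, -34]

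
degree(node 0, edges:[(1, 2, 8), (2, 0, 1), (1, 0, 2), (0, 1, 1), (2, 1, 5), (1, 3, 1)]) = 3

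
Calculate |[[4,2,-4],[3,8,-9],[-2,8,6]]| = 320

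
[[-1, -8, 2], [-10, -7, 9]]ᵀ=[[-1, -10], [-8, -7], [2, 9]]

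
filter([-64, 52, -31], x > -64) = [52, -31]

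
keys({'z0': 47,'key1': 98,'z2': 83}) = ['z0', 'key1', 'z2']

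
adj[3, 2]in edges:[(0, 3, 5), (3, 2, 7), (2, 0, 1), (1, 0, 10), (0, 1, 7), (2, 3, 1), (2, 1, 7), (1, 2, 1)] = 7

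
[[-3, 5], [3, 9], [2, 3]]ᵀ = [[-3, 3, 2], [5, 9, 3]]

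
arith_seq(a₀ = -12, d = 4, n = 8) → a_0 = -12 + 0*4 = -12
a_1 = -12 + 1*4 = -8
a_2 = -12 + 2*4 = -4
...
= [-12, -8, -4, 0, 4, 8, 12, 16]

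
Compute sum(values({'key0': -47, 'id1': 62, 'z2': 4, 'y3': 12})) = (-47) + 62 + 4 + 12
= 31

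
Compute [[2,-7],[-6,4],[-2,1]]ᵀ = [[2, -6, -2], [-7, 4, 1]]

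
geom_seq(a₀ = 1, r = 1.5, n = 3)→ [1.0, 1.5, 2.25]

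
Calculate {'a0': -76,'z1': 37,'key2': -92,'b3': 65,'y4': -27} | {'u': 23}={'a0': -76, 'z1': 37, 'key2': -92, 'b3': 65, 'y4': -27, 'u': 23}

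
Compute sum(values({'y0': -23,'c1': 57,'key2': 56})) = 90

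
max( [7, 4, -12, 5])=7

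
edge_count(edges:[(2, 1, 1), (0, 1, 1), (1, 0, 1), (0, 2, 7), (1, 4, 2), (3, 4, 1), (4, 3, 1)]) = 7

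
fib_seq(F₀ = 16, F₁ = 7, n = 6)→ [16, 7, 23, 30, 53, 83]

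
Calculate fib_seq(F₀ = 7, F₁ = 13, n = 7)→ [7, 13, 20, 33, 53, 86, 139]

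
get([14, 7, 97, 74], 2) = 97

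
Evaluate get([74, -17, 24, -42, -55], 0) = 74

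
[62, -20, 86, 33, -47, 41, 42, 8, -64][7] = 8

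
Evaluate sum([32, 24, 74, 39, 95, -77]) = 32 + 24 + 74 + 39 + 95 + (-77)
= 187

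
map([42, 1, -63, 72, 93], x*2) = [84, 2, -126, 144, 186]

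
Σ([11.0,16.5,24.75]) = 52.25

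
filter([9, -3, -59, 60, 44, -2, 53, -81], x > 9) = keep x where x > 9: 9✗, -3✗, -59✗, 60✓, 44✓, -2✗, 53✓, -81✗
= [60, 44, 53]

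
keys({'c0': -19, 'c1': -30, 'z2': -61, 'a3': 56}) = ['c0', 'c1', 'z2', 'a3']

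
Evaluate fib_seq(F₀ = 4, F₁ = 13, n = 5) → [4, 13, 17, 30, 47]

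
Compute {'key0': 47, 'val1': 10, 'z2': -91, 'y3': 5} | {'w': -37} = {'key0': 47, 'val1': 10, 'z2': -91, 'y3': 5, 'w': -37}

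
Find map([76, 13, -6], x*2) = 76*2=152, 13*2=26, -6*2=-12
= [152, 26, -12]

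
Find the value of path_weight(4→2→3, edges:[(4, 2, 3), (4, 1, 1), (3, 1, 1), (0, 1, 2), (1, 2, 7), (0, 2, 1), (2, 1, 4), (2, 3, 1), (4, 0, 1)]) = 4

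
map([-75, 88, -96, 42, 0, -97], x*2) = -75*2=-150, 88*2=176, -96*2=-192, 42*2=84, 0*2=0, -97*2=-194
= [-150, 176, -192, 84, 0, -194]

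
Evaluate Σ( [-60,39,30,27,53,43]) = (-60) + 39 + 30 + 27 + 53 + 43
= 132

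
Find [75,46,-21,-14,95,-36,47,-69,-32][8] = -32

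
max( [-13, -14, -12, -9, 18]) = 18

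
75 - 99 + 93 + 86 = 155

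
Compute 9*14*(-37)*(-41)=191142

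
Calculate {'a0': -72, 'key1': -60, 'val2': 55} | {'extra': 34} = {'a0': -72, 'key1': -60, 'val2': 55, 'extra': 34}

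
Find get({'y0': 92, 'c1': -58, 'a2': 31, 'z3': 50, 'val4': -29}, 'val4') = -29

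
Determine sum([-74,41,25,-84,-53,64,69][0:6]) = slice → [-74, 41, 25, -84, -53, 64]
(-74) + 41 + 25 + (-84) + (-53) + 64
= -81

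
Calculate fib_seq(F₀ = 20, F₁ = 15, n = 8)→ F_2 = F_1 + F_0 = 35
F_3 = F_2 + F_1 = 50
F_4 = F_3 + F_2 = 85
...
= [20, 15, 35, 50, 85, 135, 220, 355]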